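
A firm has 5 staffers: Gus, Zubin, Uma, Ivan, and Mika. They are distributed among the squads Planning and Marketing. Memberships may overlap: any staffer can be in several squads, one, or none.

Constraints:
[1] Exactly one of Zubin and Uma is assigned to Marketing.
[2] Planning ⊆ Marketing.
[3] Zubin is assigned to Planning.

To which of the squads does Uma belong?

Uma: none

From (3): Zubin ∈ Planning.
(2) with Zubin ∈ Planning: Zubin ∈ Marketing.
(1) (exactly one): Uma ∉ Marketing.
(2) contrapositive: Uma ∉ Planning.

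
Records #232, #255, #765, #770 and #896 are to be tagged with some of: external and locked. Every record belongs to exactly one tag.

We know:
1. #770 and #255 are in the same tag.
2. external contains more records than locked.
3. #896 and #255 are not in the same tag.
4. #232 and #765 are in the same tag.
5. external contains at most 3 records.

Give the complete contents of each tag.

external = {#232, #765, #896}; locked = {#255, #770}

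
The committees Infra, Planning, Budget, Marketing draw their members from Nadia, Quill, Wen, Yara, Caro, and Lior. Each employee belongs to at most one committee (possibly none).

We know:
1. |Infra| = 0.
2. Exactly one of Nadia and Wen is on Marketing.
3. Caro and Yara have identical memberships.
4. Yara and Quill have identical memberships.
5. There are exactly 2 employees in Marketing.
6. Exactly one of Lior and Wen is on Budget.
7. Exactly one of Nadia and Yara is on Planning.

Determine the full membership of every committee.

Infra = {}; Planning = {Caro, Quill, Yara}; Budget = {Wen}; Marketing = {Lior, Nadia}

(1): Infra already has 0, so the rest are out.
Suppose Nadia ∈ Planning: no assignment then satisfies all the clues, so Nadia ∉ Planning.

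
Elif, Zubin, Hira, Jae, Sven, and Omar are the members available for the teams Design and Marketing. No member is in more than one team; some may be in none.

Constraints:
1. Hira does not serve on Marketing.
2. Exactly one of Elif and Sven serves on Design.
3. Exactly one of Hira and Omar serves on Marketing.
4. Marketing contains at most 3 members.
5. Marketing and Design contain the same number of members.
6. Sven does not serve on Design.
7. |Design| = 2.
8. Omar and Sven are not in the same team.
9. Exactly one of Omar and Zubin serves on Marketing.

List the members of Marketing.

Marketing = {Jae, Omar}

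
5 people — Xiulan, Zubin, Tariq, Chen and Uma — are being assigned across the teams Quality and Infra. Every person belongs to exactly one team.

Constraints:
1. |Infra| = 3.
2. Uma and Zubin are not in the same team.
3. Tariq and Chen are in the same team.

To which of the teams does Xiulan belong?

Xiulan: Quality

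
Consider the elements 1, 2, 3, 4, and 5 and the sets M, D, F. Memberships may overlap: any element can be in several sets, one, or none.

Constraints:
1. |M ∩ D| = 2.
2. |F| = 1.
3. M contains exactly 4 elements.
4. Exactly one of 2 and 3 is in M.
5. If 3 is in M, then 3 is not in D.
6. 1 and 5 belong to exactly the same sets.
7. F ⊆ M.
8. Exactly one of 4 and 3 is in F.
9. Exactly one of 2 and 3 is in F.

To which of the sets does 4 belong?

4: M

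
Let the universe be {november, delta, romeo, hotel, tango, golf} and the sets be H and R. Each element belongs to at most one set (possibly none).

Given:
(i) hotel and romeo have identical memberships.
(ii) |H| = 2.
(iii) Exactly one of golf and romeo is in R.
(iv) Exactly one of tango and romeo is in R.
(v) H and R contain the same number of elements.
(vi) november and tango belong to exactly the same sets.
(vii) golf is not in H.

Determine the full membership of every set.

H = {november, tango}; R = {hotel, romeo}

From (vii): golf ∉ H.
Suppose november ∉ H: no assignment then satisfies all the clues, so november ∈ H.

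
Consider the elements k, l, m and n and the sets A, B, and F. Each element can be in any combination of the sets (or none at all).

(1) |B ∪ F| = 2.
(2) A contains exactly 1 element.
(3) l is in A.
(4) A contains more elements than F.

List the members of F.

F = {}

From (3): l ∈ A.
(2): A already has 1, so the rest are out.
Suppose k ∈ F: no assignment then satisfies all the clues, so k ∉ F.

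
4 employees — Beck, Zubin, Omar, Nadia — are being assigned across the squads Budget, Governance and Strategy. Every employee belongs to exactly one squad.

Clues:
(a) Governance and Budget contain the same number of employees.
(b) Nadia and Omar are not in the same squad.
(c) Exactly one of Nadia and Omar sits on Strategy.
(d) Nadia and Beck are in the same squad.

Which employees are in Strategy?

Strategy = {Beck, Nadia}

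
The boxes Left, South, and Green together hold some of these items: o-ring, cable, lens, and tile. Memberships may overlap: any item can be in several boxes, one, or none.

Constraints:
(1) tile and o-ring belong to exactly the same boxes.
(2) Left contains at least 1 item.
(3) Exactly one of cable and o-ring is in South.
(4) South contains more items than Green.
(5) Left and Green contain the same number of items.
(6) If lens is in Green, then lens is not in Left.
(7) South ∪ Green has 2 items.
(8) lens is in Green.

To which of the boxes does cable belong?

cable: Left, South

From (8): lens ∈ Green.
(6): lens ∉ Left.
Suppose cable ∉ Left: no assignment then satisfies all the clues, so cable ∈ Left.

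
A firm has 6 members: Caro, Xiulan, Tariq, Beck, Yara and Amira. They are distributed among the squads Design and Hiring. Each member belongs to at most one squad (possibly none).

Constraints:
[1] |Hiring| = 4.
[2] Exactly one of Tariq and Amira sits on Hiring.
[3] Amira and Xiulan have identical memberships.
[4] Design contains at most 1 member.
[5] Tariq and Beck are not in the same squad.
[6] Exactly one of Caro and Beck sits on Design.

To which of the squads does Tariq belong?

Tariq: none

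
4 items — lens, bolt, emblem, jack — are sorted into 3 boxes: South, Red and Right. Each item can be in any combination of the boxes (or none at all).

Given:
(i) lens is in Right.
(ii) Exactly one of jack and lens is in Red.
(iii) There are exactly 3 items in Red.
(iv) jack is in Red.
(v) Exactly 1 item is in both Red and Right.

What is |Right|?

2

From (i): lens ∈ Right.
From (iv): jack ∈ Red.
(ii) (exactly one): lens ∉ Red.
(iii): only 3 candidates remain for Red, so all are in.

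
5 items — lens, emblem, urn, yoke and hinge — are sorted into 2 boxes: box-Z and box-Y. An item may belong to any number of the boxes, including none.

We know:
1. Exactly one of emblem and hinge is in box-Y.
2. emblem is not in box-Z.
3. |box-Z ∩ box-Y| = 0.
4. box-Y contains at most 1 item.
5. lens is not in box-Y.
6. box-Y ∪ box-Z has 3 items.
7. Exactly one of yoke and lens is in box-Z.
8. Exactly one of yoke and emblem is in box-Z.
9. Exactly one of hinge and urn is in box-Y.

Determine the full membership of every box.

box-Z = {urn, yoke}; box-Y = {hinge}

From (2): emblem ∉ box-Z.
From (5): lens ∉ box-Y.
(8) (exactly one): yoke ∈ box-Z.
(7) (exactly one): lens ∉ box-Z.
Suppose emblem ∈ box-Y: no assignment then satisfies all the clues, so emblem ∉ box-Y.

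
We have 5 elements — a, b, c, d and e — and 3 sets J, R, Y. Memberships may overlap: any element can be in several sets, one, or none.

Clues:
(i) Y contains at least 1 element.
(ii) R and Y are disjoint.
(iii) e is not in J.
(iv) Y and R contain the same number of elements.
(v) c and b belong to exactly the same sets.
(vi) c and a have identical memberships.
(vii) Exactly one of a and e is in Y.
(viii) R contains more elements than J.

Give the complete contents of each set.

J = {}; R = {d}; Y = {e}

From (iii): e ∉ J.
Suppose a ∈ J: no assignment then satisfies all the clues, so a ∉ J.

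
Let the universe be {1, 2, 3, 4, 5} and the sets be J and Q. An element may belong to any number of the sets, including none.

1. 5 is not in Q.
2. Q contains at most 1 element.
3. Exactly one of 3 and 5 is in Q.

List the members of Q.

From (1): 5 ∉ Q.
(3) (exactly one): 3 ∈ Q.
(2): Q already has 1, so the rest are out.

Q = {3}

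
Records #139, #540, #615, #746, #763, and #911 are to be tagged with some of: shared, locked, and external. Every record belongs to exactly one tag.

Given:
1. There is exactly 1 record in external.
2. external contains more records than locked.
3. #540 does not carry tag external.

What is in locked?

locked = {}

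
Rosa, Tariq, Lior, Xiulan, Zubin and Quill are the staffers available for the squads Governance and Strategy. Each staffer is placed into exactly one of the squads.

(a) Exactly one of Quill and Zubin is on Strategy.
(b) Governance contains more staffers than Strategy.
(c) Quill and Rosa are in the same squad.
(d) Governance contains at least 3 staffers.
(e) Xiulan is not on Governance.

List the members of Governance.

Governance = {Lior, Quill, Rosa, Tariq}

From (e): Xiulan ∉ Governance.
Only one squad left: Xiulan ∈ Strategy.
Suppose Rosa ∉ Governance: no assignment then satisfies all the clues, so Rosa ∈ Governance.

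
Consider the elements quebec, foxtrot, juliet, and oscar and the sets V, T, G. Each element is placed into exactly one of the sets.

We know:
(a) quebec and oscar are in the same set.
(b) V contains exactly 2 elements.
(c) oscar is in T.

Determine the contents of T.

T = {oscar, quebec}

From (c): oscar ∈ T.
(a): quebec matches oscar: quebec ∉ V.
(a): quebec matches oscar: quebec ∈ T.
(b): only 2 candidates remain for V, so all are in.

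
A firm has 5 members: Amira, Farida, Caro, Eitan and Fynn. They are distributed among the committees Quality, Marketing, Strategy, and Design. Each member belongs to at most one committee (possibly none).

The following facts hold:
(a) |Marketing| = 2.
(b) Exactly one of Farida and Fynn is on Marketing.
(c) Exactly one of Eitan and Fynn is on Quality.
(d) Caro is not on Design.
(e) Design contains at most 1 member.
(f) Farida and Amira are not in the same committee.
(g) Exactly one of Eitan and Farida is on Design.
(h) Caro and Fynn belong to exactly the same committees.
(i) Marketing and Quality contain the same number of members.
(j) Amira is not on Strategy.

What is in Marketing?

Marketing = {Caro, Fynn}

From (d): Caro ∉ Design.
From (j): Amira ∉ Strategy.
(h): Fynn matches Caro: Fynn ∉ Design.
Suppose Amira ∈ Marketing: no assignment then satisfies all the clues, so Amira ∉ Marketing.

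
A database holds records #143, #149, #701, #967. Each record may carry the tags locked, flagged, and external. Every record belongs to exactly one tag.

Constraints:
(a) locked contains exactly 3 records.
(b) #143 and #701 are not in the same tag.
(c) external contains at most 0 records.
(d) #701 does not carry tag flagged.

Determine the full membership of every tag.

locked = {#149, #701, #967}; flagged = {#143}; external = {}

From (d): #701 ∉ flagged.
(c): external already has 0, so the rest are out.
Only one tag left: #701 ∈ locked.
(b): #143 ∉ locked.
Only one tag left: #143 ∈ flagged.
(a): only 3 candidates remain for locked, so all are in.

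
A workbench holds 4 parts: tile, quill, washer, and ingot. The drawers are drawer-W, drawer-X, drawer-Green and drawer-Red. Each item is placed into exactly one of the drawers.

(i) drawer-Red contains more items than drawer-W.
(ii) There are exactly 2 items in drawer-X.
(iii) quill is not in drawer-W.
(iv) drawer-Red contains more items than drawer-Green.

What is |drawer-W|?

0

From (iii): quill ∉ drawer-W.
Suppose tile ∈ drawer-W: no assignment then satisfies all the clues, so tile ∉ drawer-W.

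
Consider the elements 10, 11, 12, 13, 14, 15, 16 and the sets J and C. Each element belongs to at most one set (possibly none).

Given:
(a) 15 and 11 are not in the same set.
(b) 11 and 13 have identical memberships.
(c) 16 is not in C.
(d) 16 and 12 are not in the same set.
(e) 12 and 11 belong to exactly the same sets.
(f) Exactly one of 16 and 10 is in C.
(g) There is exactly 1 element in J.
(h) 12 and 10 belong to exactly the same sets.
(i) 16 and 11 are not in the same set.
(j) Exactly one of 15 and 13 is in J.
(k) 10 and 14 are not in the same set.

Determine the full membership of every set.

From (c): 16 ∉ C.
(f) (exactly one): 10 ∈ C.
(h): 12 matches 10: 12 ∉ J.
(h): 12 matches 10: 12 ∈ C.
(k): 14 ∉ C.
(e): 11 matches 12: 11 ∉ J.
(e): 11 matches 12: 11 ∈ C.
(a): 15 ∉ C.
(b): 13 matches 11: 13 ∉ J.
(b): 13 matches 11: 13 ∈ C.
(j) (exactly one): 15 ∈ J.
(g): J already has 1, so the rest are out.

J = {15}; C = {10, 11, 12, 13}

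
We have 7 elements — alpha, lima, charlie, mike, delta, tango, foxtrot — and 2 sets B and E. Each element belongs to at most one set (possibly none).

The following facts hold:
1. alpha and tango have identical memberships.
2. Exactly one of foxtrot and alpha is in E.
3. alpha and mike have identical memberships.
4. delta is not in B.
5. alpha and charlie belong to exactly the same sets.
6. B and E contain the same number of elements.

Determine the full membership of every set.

B = {lima}; E = {foxtrot}

From (4): delta ∉ B.
Suppose alpha ∈ B: no assignment then satisfies all the clues, so alpha ∉ B.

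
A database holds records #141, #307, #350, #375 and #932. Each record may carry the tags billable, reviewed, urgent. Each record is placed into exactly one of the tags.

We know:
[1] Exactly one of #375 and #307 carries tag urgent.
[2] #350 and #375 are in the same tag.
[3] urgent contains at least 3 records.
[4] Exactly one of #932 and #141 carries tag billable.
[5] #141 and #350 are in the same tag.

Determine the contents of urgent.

urgent = {#141, #350, #375}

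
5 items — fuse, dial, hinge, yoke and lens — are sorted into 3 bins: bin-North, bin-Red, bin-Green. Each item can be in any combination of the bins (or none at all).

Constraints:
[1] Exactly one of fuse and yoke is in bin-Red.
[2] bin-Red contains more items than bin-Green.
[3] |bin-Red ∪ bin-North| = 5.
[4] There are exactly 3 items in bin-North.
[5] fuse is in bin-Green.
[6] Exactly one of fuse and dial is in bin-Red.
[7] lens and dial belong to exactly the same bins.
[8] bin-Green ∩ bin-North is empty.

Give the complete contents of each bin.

bin-North = {dial, lens, yoke}; bin-Red = {fuse, hinge}; bin-Green = {fuse}

From (5): fuse ∈ bin-Green.
(8) (disjoint): fuse ∉ bin-North.
Suppose fuse ∉ bin-Red: no assignment then satisfies all the clues, so fuse ∈ bin-Red.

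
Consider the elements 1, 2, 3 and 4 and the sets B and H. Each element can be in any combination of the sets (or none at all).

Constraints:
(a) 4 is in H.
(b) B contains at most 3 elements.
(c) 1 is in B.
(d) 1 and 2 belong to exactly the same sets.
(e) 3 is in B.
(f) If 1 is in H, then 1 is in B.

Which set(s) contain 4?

From (a): 4 ∈ H.
From (c): 1 ∈ B.
From (e): 3 ∈ B.
(d): 2 matches 1: 2 ∈ B.
(b): B already has 3, so the rest are out.

4: H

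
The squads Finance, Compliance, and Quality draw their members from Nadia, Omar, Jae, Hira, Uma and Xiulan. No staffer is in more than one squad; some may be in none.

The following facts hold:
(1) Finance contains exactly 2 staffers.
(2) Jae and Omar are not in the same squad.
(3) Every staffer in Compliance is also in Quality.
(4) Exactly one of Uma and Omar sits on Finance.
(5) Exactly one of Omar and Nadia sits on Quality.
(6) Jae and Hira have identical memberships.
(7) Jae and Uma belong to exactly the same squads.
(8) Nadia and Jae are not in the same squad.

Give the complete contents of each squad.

Finance = {Omar, Xiulan}; Compliance = {}; Quality = {Nadia}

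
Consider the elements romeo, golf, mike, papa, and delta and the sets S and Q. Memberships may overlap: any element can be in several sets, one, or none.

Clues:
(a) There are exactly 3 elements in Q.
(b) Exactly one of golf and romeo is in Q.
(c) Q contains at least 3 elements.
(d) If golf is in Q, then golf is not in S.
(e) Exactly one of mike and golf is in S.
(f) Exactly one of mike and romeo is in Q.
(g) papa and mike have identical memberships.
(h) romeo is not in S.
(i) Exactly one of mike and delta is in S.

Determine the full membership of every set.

S = {mike, papa}; Q = {golf, mike, papa}

From (h): romeo ∉ S.
Suppose romeo ∈ Q: no assignment then satisfies all the clues, so romeo ∉ Q.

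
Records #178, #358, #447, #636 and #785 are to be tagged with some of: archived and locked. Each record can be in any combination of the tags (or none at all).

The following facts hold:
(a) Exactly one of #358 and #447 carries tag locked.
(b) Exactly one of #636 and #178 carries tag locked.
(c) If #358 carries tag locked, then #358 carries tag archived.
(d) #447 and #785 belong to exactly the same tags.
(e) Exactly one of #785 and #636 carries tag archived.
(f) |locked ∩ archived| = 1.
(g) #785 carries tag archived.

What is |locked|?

2

From (g): #785 ∈ archived.
(d): #447 matches #785: #447 ∈ archived.
(e) (exactly one): #636 ∉ archived.
Suppose #358 ∉ archived: no assignment then satisfies all the clues, so #358 ∈ archived.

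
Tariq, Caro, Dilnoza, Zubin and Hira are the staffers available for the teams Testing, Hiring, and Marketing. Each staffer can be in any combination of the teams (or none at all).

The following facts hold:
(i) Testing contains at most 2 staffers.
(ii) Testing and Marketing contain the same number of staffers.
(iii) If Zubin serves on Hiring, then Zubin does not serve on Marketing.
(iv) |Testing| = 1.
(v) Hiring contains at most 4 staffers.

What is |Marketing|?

1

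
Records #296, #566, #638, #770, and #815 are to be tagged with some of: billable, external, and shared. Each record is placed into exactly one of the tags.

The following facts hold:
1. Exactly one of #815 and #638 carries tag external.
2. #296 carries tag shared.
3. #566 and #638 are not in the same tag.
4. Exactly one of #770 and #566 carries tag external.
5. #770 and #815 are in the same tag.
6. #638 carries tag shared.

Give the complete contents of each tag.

billable = {#566}; external = {#770, #815}; shared = {#296, #638}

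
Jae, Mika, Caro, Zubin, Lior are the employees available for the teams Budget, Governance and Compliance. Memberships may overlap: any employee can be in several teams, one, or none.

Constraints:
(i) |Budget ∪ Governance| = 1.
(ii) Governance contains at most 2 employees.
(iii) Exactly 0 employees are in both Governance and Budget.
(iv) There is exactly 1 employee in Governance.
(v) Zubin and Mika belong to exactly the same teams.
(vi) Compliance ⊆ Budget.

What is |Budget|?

0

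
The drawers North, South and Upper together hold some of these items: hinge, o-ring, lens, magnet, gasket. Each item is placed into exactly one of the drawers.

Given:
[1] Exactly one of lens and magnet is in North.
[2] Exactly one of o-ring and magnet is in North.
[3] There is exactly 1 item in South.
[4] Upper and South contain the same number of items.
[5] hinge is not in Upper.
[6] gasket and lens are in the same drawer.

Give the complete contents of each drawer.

North = {gasket, lens, o-ring}; South = {hinge}; Upper = {magnet}

From (5): hinge ∉ Upper.
Suppose hinge ∈ North: no assignment then satisfies all the clues, so hinge ∉ North.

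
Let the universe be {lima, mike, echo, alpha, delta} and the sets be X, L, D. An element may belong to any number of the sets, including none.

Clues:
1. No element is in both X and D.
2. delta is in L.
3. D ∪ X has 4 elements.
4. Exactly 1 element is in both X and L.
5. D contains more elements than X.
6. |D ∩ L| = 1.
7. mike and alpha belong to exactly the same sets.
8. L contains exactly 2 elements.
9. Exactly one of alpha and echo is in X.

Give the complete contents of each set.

From (2): delta ∈ L.
Suppose lima ∈ X: no assignment then satisfies all the clues, so lima ∉ X.

X = {echo}; L = {delta, echo}; D = {alpha, delta, mike}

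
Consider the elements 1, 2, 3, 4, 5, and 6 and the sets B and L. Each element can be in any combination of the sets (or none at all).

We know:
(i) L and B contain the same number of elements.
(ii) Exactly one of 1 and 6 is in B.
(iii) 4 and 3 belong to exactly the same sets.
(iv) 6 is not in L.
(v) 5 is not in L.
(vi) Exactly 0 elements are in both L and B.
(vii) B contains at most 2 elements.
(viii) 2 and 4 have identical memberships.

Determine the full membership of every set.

B = {6}; L = {1}

From (iv): 6 ∉ L.
From (v): 5 ∉ L.
Suppose 1 ∈ B: no assignment then satisfies all the clues, so 1 ∉ B.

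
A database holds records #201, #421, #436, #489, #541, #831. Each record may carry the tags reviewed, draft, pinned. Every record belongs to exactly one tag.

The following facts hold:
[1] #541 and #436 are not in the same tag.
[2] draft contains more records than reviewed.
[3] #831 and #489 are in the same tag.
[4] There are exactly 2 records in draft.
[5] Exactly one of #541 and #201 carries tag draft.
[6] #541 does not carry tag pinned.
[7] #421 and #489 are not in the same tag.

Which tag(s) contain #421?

#421: draft

From (6): #541 ∉ pinned.
Suppose #421 ∈ reviewed: no assignment then satisfies all the clues, so #421 ∉ reviewed.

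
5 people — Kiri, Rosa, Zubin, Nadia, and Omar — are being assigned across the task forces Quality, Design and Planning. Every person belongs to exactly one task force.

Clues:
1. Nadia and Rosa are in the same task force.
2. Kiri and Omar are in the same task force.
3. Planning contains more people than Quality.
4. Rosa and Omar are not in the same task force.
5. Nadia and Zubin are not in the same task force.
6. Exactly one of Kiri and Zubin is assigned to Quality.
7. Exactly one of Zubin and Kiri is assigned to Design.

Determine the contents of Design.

Design = {Kiri, Omar}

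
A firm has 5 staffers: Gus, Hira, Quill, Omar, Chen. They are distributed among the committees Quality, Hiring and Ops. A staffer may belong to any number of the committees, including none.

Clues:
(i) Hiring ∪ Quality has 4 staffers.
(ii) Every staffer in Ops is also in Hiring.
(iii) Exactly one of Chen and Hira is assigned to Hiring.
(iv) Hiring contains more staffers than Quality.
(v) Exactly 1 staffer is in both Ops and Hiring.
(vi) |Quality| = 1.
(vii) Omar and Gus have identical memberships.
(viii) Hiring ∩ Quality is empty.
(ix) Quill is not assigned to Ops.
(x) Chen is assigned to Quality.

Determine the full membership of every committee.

Quality = {Chen}; Hiring = {Gus, Hira, Omar}; Ops = {Hira}

From (ix): Quill ∉ Ops.
From (x): Chen ∈ Quality.
(vi): Quality already has 1, so the rest are out.
(viii) (disjoint): Chen ∉ Hiring.
(ii) contrapositive: Chen ∉ Ops.
(iii) (exactly one): Hira ∈ Hiring.
Suppose Gus ∉ Hiring: no assignment then satisfies all the clues, so Gus ∈ Hiring.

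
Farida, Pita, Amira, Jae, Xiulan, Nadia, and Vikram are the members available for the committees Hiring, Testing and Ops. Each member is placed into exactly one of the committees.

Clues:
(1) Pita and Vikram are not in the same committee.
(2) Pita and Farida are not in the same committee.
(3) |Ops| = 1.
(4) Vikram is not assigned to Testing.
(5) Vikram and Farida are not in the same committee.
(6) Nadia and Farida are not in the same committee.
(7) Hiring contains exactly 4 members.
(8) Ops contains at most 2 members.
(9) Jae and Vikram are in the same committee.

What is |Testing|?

2

From (4): Vikram ∉ Testing.
(9): Jae matches Vikram: Jae ∉ Testing.
Suppose Farida ∈ Hiring: no assignment then satisfies all the clues, so Farida ∉ Hiring.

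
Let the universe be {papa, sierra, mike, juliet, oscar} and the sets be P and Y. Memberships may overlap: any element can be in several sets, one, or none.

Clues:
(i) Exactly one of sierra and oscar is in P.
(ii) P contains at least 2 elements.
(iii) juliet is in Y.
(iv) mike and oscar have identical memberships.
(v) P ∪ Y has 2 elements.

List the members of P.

P = {juliet, sierra}

From (iii): juliet ∈ Y.
Suppose papa ∈ P: no assignment then satisfies all the clues, so papa ∉ P.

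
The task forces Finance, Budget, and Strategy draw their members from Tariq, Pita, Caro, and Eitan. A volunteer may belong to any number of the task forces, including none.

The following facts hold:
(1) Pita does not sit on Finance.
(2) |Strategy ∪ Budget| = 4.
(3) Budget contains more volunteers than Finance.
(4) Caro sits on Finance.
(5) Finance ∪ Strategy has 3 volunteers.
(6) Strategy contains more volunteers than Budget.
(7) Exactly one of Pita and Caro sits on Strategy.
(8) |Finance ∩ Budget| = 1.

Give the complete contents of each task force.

From (1): Pita ∉ Finance.
From (4): Caro ∈ Finance.
Suppose Tariq ∈ Finance: no assignment then satisfies all the clues, so Tariq ∉ Finance.

Finance = {Caro}; Budget = {Caro, Pita}; Strategy = {Caro, Eitan, Tariq}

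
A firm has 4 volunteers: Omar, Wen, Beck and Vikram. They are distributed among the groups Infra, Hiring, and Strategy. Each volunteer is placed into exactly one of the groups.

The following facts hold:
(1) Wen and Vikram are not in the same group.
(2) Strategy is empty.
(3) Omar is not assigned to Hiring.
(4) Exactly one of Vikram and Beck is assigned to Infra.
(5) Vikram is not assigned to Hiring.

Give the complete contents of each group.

Infra = {Omar, Vikram}; Hiring = {Beck, Wen}; Strategy = {}

From (3): Omar ∉ Hiring.
From (5): Vikram ∉ Hiring.
(2): Strategy already has 0, so the rest are out.
Only one group left: Omar ∈ Infra.
Only one group left: Vikram ∈ Infra.
(1): Wen ∉ Infra.
(4) (exactly one): Beck ∉ Infra.
Only one group left: Wen ∈ Hiring.
Only one group left: Beck ∈ Hiring.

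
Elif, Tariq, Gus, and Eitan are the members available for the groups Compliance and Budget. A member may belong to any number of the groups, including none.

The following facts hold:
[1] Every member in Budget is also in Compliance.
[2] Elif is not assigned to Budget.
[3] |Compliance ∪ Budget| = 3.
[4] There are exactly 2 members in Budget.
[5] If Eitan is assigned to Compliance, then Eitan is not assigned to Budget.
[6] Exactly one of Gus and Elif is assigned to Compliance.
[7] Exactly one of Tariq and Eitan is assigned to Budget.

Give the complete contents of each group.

Compliance = {Eitan, Gus, Tariq}; Budget = {Gus, Tariq}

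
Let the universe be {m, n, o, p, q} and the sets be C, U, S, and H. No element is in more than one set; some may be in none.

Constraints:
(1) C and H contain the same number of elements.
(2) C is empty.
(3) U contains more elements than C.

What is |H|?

0

(2): C already has 0, so the rest are out.
Suppose m ∈ H: no assignment then satisfies all the clues, so m ∉ H.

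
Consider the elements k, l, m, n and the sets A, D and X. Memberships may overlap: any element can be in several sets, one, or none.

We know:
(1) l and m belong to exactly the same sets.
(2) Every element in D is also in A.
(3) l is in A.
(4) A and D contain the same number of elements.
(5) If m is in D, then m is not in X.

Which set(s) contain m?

m: A, D

From (3): l ∈ A.
(1): m matches l: m ∈ A.
Suppose m ∉ D: no assignment then satisfies all the clues, so m ∈ D.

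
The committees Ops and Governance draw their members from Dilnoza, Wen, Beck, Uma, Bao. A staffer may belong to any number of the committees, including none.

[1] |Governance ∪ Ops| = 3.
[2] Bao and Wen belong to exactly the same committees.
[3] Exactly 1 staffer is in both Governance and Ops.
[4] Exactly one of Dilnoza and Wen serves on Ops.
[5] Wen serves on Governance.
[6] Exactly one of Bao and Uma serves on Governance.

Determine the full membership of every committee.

Ops = {Dilnoza}; Governance = {Bao, Dilnoza, Wen}

From (5): Wen ∈ Governance.
(2): Bao matches Wen: Bao ∈ Governance.
(6) (exactly one): Uma ∉ Governance.
Suppose Dilnoza ∉ Ops: no assignment then satisfies all the clues, so Dilnoza ∈ Ops.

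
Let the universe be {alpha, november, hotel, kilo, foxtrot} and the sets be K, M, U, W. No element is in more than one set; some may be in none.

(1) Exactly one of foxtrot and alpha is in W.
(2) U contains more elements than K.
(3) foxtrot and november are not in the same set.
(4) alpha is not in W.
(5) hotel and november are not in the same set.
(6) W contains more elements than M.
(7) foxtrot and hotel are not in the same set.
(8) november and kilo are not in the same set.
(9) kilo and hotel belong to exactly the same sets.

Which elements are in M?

M = {}

From (4): alpha ∉ W.
(1) (exactly one): foxtrot ∈ W.
(3): november ∉ W.
(7): hotel ∉ W.
(9): kilo matches hotel: kilo ∉ W.
Suppose alpha ∈ M: no assignment then satisfies all the clues, so alpha ∉ M.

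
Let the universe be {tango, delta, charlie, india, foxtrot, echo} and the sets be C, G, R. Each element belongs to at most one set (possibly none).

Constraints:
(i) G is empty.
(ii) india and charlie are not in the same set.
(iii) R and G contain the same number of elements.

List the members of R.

R = {}

(i): G already has 0, so the rest are out.
Suppose tango ∈ R: no assignment then satisfies all the clues, so tango ∉ R.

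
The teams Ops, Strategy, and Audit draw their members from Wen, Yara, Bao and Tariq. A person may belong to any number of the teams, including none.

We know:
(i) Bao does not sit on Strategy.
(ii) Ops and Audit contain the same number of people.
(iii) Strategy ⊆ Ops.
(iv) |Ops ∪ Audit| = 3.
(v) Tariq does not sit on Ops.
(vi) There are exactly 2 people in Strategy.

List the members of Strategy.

From (i): Bao ∉ Strategy.
From (v): Tariq ∉ Ops.
(iii) contrapositive: Tariq ∉ Strategy.
(vi): only 2 candidates remain for Strategy, so all are in.
(iii) with Wen ∈ Strategy: Wen ∈ Ops.
(iii) with Yara ∈ Strategy: Yara ∈ Ops.

Strategy = {Wen, Yara}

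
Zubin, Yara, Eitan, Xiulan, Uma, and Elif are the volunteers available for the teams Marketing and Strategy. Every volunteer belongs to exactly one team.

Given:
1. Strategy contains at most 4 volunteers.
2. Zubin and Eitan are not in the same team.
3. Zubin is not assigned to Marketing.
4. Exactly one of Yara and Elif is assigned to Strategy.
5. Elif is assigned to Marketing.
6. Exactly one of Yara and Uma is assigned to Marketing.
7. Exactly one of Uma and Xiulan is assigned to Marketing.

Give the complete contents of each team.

From (3): Zubin ∉ Marketing.
From (5): Elif ∈ Marketing.
(4) (exactly one): Yara ∈ Strategy.
(6) (exactly one): Uma ∈ Marketing.
(7) (exactly one): Xiulan ∉ Marketing.
Only one team left: Zubin ∈ Strategy.
Only one team left: Xiulan ∈ Strategy.
(2): Eitan ∉ Strategy.
Only one team left: Eitan ∈ Marketing.

Marketing = {Eitan, Elif, Uma}; Strategy = {Xiulan, Yara, Zubin}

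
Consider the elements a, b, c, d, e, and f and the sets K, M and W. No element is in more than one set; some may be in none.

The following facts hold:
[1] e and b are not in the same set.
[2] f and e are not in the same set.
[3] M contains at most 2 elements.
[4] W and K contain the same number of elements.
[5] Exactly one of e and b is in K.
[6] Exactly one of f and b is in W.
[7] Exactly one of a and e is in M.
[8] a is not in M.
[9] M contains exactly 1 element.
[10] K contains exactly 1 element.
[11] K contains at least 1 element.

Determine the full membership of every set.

K = {b}; M = {e}; W = {f}

From (8): a ∉ M.
(7) (exactly one): e ∈ M.
(9): M already has 1, so the rest are out.
(5) (exactly one): b ∈ K.
(6) (exactly one): f ∈ W.
(10): K already has 1, so the rest are out.
Suppose a ∈ W: no assignment then satisfies all the clues, so a ∉ W.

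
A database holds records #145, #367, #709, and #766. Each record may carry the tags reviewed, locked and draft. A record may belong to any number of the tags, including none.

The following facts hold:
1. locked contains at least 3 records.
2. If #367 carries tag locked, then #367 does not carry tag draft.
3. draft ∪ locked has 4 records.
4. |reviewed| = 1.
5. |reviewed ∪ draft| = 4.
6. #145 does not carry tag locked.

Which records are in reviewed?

reviewed = {#367}

From (6): #145 ∉ locked.
(1): only 3 candidates remain for locked, so all are in.
(2): #367 ∉ draft.
Suppose #145 ∈ reviewed: no assignment then satisfies all the clues, so #145 ∉ reviewed.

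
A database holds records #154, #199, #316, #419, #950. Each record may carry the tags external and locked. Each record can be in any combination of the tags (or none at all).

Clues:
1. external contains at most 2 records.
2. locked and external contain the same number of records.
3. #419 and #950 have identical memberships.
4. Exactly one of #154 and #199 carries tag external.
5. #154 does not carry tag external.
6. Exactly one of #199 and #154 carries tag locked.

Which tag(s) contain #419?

#419: none

From (5): #154 ∉ external.
(4) (exactly one): #199 ∈ external.
Suppose #419 ∈ external: no assignment then satisfies all the clues, so #419 ∉ external.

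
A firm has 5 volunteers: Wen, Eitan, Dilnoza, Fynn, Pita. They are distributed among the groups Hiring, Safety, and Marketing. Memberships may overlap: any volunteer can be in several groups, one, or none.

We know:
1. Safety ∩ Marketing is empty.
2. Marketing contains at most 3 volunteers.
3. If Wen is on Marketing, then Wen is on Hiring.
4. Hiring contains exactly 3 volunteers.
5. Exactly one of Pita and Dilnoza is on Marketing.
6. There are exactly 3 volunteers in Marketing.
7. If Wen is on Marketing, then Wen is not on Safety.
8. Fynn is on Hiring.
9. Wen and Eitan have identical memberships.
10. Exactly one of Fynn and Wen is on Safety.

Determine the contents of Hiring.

From (8): Fynn ∈ Hiring.
Suppose Wen ∉ Hiring: no assignment then satisfies all the clues, so Wen ∈ Hiring.

Hiring = {Eitan, Fynn, Wen}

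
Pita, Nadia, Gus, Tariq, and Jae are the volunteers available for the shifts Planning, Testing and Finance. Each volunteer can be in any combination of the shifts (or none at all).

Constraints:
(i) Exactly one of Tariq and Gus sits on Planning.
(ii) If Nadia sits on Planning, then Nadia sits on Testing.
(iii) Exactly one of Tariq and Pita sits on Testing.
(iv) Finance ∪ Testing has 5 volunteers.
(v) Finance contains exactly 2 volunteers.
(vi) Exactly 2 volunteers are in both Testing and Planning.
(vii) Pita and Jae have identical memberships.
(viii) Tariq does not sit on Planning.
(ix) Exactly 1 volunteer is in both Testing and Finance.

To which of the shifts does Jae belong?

Jae: Testing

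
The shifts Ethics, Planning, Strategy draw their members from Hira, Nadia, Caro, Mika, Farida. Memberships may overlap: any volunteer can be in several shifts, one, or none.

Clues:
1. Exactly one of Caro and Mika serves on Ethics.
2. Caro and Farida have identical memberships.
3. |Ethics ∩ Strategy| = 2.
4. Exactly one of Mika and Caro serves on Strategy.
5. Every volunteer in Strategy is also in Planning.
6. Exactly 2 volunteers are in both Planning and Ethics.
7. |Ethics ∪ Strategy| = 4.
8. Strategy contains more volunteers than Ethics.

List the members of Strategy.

Strategy = {Caro, Farida, Hira, Nadia}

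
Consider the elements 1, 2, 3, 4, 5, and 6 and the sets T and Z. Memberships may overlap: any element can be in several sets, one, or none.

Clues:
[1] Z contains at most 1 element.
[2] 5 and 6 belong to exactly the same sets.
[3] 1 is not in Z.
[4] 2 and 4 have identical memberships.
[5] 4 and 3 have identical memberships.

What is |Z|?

0

From (3): 1 ∉ Z.
Suppose 2 ∈ Z: no assignment then satisfies all the clues, so 2 ∉ Z.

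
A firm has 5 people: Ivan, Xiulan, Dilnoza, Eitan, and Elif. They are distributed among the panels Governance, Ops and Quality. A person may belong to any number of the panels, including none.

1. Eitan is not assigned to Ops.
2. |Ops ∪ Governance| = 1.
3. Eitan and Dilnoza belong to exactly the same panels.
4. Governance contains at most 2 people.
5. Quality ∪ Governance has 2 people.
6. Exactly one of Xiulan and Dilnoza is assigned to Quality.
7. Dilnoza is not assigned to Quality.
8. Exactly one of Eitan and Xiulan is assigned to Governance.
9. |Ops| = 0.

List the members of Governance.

Governance = {Xiulan}

From (1): Eitan ∉ Ops.
From (7): Dilnoza ∉ Quality.
(3): Dilnoza matches Eitan: Dilnoza ∉ Ops.
(3): Eitan matches Dilnoza: Eitan ∉ Quality.
(6) (exactly one): Xiulan ∈ Quality.
(9): Ops already has 0, so the rest are out.
Suppose Ivan ∈ Governance: no assignment then satisfies all the clues, so Ivan ∉ Governance.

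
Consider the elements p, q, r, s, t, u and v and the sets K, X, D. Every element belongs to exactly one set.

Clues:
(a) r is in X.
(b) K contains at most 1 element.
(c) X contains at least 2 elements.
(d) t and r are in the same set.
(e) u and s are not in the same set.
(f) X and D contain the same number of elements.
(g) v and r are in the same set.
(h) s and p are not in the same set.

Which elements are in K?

K = {s}

From (a): r ∈ X.
(d): t matches r: t ∉ K.
(d): t matches r: t ∈ X.
(g): v matches r: v ∉ K.
(g): v matches r: v ∈ X.
Suppose p ∈ K: no assignment then satisfies all the clues, so p ∉ K.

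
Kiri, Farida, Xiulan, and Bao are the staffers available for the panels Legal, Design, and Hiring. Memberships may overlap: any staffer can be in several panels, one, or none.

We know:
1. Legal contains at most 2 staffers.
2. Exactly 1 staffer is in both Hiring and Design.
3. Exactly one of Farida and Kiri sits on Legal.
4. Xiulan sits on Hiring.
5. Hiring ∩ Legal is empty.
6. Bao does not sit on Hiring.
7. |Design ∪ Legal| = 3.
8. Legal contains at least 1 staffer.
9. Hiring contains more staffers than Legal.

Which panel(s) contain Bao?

From (4): Xiulan ∈ Hiring.
From (6): Bao ∉ Hiring.
(5) (disjoint): Xiulan ∉ Legal.
Suppose Bao ∈ Legal: no assignment then satisfies all the clues, so Bao ∉ Legal.

Bao: Design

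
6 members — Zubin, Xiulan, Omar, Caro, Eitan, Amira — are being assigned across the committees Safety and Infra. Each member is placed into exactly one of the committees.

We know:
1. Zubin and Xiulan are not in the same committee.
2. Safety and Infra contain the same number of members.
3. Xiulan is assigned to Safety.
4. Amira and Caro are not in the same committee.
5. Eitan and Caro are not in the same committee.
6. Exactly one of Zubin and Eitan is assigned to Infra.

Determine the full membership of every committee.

Safety = {Amira, Eitan, Xiulan}; Infra = {Caro, Omar, Zubin}

From (3): Xiulan ∈ Safety.
(1): Zubin ∉ Safety.
Only one committee left: Zubin ∈ Infra.
(6) (exactly one): Eitan ∉ Infra.
Only one committee left: Eitan ∈ Safety.
(5): Caro ∉ Safety.
Only one committee left: Caro ∈ Infra.
(4): Amira ∉ Infra.
Only one committee left: Amira ∈ Safety.
Suppose Omar ∈ Safety: no assignment then satisfies all the clues, so Omar ∉ Safety.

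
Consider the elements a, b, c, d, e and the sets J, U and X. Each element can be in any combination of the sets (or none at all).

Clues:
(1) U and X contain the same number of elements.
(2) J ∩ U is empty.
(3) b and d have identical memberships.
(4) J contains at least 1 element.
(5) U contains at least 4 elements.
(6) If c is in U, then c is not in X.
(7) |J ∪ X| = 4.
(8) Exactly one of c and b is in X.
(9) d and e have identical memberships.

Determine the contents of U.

U = {b, c, d, e}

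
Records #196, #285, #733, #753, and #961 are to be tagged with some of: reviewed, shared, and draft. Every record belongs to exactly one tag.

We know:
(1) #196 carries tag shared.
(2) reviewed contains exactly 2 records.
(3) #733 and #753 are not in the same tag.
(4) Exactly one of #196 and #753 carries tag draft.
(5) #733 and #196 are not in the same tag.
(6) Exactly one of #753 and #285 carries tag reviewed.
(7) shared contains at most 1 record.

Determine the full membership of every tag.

reviewed = {#285, #733}; shared = {#196}; draft = {#753, #961}

From (1): #196 ∈ shared.
(4) (exactly one): #753 ∈ draft.
(5): #733 ∉ shared.
(6) (exactly one): #285 ∈ reviewed.
(7): shared already has 1, so the rest are out.
(3): #733 ∉ draft.
Only one tag left: #733 ∈ reviewed.
(2): reviewed already has 2, so the rest are out.
Only one tag left: #961 ∈ draft.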